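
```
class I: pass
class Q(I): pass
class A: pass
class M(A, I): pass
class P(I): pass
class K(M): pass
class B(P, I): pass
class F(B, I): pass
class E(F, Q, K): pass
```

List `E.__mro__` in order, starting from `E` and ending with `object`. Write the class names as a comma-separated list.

E, F, B, P, Q, K, M, A, I, object

L[E] = E + merge(L[F], L[Q], L[K], [F Q K])
  take F:  [F B P I object] + [Q I object] + [K M A I object] + [F Q K]
  take B:  [B P I object] + [Q I object] + [K M A I object] + [Q K]
  take P:  [P I object] + [Q I object] + [K M A I object] + [Q K]
  take Q:  [I object] + [Q I object] + [K M A I object] + [Q K]
  take K:  [I object] + [I object] + [K M A I object] + [K]
  take M:  [I object] + [I object] + [M A I object]
  take A:  [I object] + [I object] + [A I object]
  take I:  [I object] + [I object] + [I object]
  take object:  [object] + [object] + [object]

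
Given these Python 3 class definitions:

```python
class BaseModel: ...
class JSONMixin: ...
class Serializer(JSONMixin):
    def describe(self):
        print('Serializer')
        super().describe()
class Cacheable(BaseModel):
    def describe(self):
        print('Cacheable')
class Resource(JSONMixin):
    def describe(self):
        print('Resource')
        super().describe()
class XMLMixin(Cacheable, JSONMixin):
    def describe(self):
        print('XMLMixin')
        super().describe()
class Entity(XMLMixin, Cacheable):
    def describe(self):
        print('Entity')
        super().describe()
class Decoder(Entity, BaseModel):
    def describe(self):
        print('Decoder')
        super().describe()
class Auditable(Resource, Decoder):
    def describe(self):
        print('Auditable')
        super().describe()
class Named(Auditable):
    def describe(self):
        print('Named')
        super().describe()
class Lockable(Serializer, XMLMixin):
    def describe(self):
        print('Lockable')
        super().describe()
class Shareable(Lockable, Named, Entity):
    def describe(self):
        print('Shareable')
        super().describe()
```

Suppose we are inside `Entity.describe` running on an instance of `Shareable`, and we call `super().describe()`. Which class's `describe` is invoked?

XMLMixin

L[Shareable] = Shareable + merge(L[Lockable], L[Named], L[Entity], [Lockable Named Entity])
  take Lockable:  [Lockable Serializer XMLMixin Cacheable BaseModel JSONMixin object] + [Named Auditable Resource Decoder Entity XMLMixin Cacheable BaseModel JSONMixin object] + [Entity XMLMixin Cacheable BaseModel JSONMixin object] + [Lockable Named Entity]
  take Serializer:  [Serializer XMLMixin Cacheable BaseModel JSONMixin object] + [Named Auditable Resource Decoder Entity XMLMixin Cacheable BaseModel JSONMixin object] + [Entity XMLMixin Cacheable BaseModel JSONMixin object] + [Named Entity]
  take Named:  [XMLMixin Cacheable BaseModel JSONMixin object] + [Named Auditable Resource Decoder Entity XMLMixin Cacheable BaseModel JSONMixin object] + [Entity XMLMixin Cacheable BaseModel JSONMixin object] + [Named Entity]
  take Auditable:  [XMLMixin Cacheable BaseModel JSONMixin object] + [Auditable Resource Decoder Entity XMLMixin Cacheable BaseModel JSONMixin object] + [Entity XMLMixin Cacheable BaseModel JSONMixin object] + [Entity]
  take Resource:  [XMLMixin Cacheable BaseModel JSONMixin object] + [Resource Decoder Entity XMLMixin Cacheable BaseModel JSONMixin object] + [Entity XMLMixin Cacheable BaseModel JSONMixin object] + [Entity]
  take Decoder:  [XMLMixin Cacheable BaseModel JSONMixin object] + [Decoder Entity XMLMixin Cacheable BaseModel JSONMixin object] + [Entity XMLMixin Cacheable BaseModel JSONMixin object] + [Entity]
  take Entity:  [XMLMixin Cacheable BaseModel JSONMixin object] + [Entity XMLMixin Cacheable BaseModel JSONMixin object] + [Entity XMLMixin Cacheable BaseModel JSONMixin object] + [Entity]
  take XMLMixin:  [XMLMixin Cacheable BaseModel JSONMixin object] + [XMLMixin Cacheable BaseModel JSONMixin object] + [XMLMixin Cacheable BaseModel JSONMixin object]
  take Cacheable:  [Cacheable BaseModel JSONMixin object] + [Cacheable BaseModel JSONMixin object] + [Cacheable BaseModel JSONMixin object]
  take BaseModel:  [BaseModel JSONMixin object] + [BaseModel JSONMixin object] + [BaseModel JSONMixin object]
  take JSONMixin:  [JSONMixin object] + [JSONMixin object] + [JSONMixin object]
  take object:  [object] + [object] + [object]
MRO: Shareable Lockable Serializer Named Auditable Resource Decoder Entity XMLMixin Cacheable BaseModel JSONMixin object
super() in Entity.describe on a Shareable instance goes to the class after Entity in Shareable's MRO: XMLMixin.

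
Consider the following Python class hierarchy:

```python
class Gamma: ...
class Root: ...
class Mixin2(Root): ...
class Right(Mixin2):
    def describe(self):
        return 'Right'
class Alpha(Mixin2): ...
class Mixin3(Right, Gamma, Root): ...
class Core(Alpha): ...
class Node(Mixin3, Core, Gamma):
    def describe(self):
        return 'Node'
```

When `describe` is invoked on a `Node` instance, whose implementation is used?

Node

L[Node] = Node + merge(L[Mixin3], L[Core], L[Gamma], [Mixin3 Core Gamma])
  take Mixin3:  [Mixin3 Right Mixin2 Gamma Root object] + [Core Alpha Mixin2 Root object] + [Gamma object] + [Mixin3 Core Gamma]
  take Right:  [Right Mixin2 Gamma Root object] + [Core Alpha Mixin2 Root object] + [Gamma object] + [Core Gamma]
  take Core:  [Mixin2 Gamma Root object] + [Core Alpha Mixin2 Root object] + [Gamma object] + [Core Gamma]
  take Alpha:  [Mixin2 Gamma Root object] + [Alpha Mixin2 Root object] + [Gamma object] + [Gamma]
  take Mixin2:  [Mixin2 Gamma Root object] + [Mixin2 Root object] + [Gamma object] + [Gamma]
  take Gamma:  [Gamma Root object] + [Root object] + [Gamma object] + [Gamma]
  take Root:  [Root object] + [Root object] + [object]
  take object:  [object] + [object] + [object]
MRO: Node Mixin3 Right Core Alpha Mixin2 Gamma Root object
describe is defined in: Node, Right. First along the MRO is Node.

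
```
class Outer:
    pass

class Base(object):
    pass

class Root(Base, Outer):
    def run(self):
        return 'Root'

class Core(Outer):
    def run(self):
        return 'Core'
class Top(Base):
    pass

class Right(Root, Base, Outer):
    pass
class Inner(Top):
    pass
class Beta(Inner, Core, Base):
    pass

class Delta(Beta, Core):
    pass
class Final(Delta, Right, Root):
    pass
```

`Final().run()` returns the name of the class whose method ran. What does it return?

L[Final] = Final + merge(L[Delta], L[Right], L[Root], [Delta Right Root])
  take Delta:  [Delta Beta Inner Top Core Base Outer object] + [Right Root Base Outer object] + [Root Base Outer object] + [Delta Right Root]
  take Beta:  [Beta Inner Top Core Base Outer object] + [Right Root Base Outer object] + [Root Base Outer object] + [Right Root]
  take Inner:  [Inner Top Core Base Outer object] + [Right Root Base Outer object] + [Root Base Outer object] + [Right Root]
  take Top:  [Top Core Base Outer object] + [Right Root Base Outer object] + [Root Base Outer object] + [Right Root]
  take Core:  [Core Base Outer object] + [Right Root Base Outer object] + [Root Base Outer object] + [Right Root]
  take Right:  [Base Outer object] + [Right Root Base Outer object] + [Root Base Outer object] + [Right Root]
  take Root:  [Base Outer object] + [Root Base Outer object] + [Root Base Outer object] + [Root]
  take Base:  [Base Outer object] + [Base Outer object] + [Base Outer object]
  take Outer:  [Outer object] + [Outer object] + [Outer object]
  take object:  [object] + [object] + [object]
MRO: Final Delta Beta Inner Top Core Right Root Base Outer object
run is defined in: Core, Root. First along the MRO is Core.

Core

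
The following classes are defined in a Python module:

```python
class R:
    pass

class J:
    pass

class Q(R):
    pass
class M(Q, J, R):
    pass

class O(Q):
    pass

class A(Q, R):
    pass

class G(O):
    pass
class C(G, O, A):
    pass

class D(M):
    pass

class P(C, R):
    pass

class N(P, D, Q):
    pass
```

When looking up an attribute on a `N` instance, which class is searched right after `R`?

L[N] = N + merge(L[P], L[D], L[Q], [P D Q])
  take P:  [P C G O A Q R object] + [D M Q J R object] + [Q R object] + [P D Q]
  take C:  [C G O A Q R object] + [D M Q J R object] + [Q R object] + [D Q]
  take G:  [G O A Q R object] + [D M Q J R object] + [Q R object] + [D Q]
  take O:  [O A Q R object] + [D M Q J R object] + [Q R object] + [D Q]
  take A:  [A Q R object] + [D M Q J R object] + [Q R object] + [D Q]
  take D:  [Q R object] + [D M Q J R object] + [Q R object] + [D Q]
  take M:  [Q R object] + [M Q J R object] + [Q R object] + [Q]
  take Q:  [Q R object] + [Q J R object] + [Q R object] + [Q]
  take J:  [R object] + [J R object] + [R object]
  take R:  [R object] + [R object] + [R object]
  take object:  [object] + [object] + [object]
MRO: N P C G O A D M Q J R object
R is at position 10; next is object.

object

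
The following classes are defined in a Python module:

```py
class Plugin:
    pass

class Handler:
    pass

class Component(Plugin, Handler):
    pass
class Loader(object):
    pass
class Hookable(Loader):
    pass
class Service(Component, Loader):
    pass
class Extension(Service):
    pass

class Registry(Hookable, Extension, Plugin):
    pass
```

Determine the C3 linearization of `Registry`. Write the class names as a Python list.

L[Registry] = Registry + merge(L[Hookable], L[Extension], L[Plugin], [Hookable Extension Plugin])
  take Hookable:  [Hookable Loader object] + [Extension Service Component Plugin Handler Loader object] + [Plugin object] + [Hookable Extension Plugin]
  take Extension:  [Loader object] + [Extension Service Component Plugin Handler Loader object] + [Plugin object] + [Extension Plugin]
  take Service:  [Loader object] + [Service Component Plugin Handler Loader object] + [Plugin object] + [Plugin]
  take Component:  [Loader object] + [Component Plugin Handler Loader object] + [Plugin object] + [Plugin]
  take Plugin:  [Loader object] + [Plugin Handler Loader object] + [Plugin object] + [Plugin]
  take Handler:  [Loader object] + [Handler Loader object] + [object]
  take Loader:  [Loader object] + [Loader object] + [object]
  take object:  [object] + [object] + [object]

[Registry, Hookable, Extension, Service, Component, Plugin, Handler, Loader, object]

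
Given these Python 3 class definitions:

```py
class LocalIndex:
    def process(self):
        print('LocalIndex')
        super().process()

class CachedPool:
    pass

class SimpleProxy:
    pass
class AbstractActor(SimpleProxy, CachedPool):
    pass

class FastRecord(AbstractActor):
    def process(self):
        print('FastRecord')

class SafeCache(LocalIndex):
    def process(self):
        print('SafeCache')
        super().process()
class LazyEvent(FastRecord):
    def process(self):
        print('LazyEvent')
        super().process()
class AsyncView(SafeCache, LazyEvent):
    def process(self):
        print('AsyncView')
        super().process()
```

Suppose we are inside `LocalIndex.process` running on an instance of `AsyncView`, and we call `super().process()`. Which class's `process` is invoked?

L[AsyncView] = AsyncView + merge(L[SafeCache], L[LazyEvent], [SafeCache LazyEvent])
  take SafeCache:  [SafeCache LocalIndex object] + [LazyEvent FastRecord AbstractActor SimpleProxy CachedPool object] + [SafeCache LazyEvent]
  take LocalIndex:  [LocalIndex object] + [LazyEvent FastRecord AbstractActor SimpleProxy CachedPool object] + [LazyEvent]
  take LazyEvent:  [object] + [LazyEvent FastRecord AbstractActor SimpleProxy CachedPool object] + [LazyEvent]
  take FastRecord:  [object] + [FastRecord AbstractActor SimpleProxy CachedPool object]
  take AbstractActor:  [object] + [AbstractActor SimpleProxy CachedPool object]
  take SimpleProxy:  [object] + [SimpleProxy CachedPool object]
  take CachedPool:  [object] + [CachedPool object]
  take object:  [object] + [object]
MRO: AsyncView SafeCache LocalIndex LazyEvent FastRecord AbstractActor SimpleProxy CachedPool object
super() in LocalIndex.process on a AsyncView instance goes to the class after LocalIndex in AsyncView's MRO: LazyEvent.

LazyEvent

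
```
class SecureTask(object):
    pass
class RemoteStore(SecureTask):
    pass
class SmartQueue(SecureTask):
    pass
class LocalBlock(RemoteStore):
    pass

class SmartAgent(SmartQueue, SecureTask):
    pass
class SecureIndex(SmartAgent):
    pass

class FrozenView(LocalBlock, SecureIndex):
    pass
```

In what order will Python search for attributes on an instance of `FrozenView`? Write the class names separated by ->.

FrozenView -> LocalBlock -> RemoteStore -> SecureIndex -> SmartAgent -> SmartQueue -> SecureTask -> object

L[FrozenView] = FrozenView + merge(L[LocalBlock], L[SecureIndex], [LocalBlock SecureIndex])
  take LocalBlock:  [LocalBlock RemoteStore SecureTask object] + [SecureIndex SmartAgent SmartQueue SecureTask object] + [LocalBlock SecureIndex]
  take RemoteStore:  [RemoteStore SecureTask object] + [SecureIndex SmartAgent SmartQueue SecureTask object] + [SecureIndex]
  take SecureIndex:  [SecureTask object] + [SecureIndex SmartAgent SmartQueue SecureTask object] + [SecureIndex]
  take SmartAgent:  [SecureTask object] + [SmartAgent SmartQueue SecureTask object]
  take SmartQueue:  [SecureTask object] + [SmartQueue SecureTask object]
  take SecureTask:  [SecureTask object] + [SecureTask object]
  take object:  [object] + [object]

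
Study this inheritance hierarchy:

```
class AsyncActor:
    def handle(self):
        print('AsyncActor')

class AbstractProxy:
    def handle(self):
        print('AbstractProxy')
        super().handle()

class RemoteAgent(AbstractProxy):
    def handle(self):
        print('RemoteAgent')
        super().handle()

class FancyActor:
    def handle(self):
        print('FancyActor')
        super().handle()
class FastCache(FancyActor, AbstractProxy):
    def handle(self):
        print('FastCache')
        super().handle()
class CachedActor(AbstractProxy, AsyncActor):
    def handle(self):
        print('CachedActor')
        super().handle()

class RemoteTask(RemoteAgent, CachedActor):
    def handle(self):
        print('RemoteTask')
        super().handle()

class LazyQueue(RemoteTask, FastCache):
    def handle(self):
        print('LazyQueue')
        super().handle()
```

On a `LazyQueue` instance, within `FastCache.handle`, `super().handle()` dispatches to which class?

FancyActor

L[LazyQueue] = LazyQueue + merge(L[RemoteTask], L[FastCache], [RemoteTask FastCache])
  take RemoteTask:  [RemoteTask RemoteAgent CachedActor AbstractProxy AsyncActor object] + [FastCache FancyActor AbstractProxy object] + [RemoteTask FastCache]
  take RemoteAgent:  [RemoteAgent CachedActor AbstractProxy AsyncActor object] + [FastCache FancyActor AbstractProxy object] + [FastCache]
  take CachedActor:  [CachedActor AbstractProxy AsyncActor object] + [FastCache FancyActor AbstractProxy object] + [FastCache]
  take FastCache:  [AbstractProxy AsyncActor object] + [FastCache FancyActor AbstractProxy object] + [FastCache]
  take FancyActor:  [AbstractProxy AsyncActor object] + [FancyActor AbstractProxy object]
  take AbstractProxy:  [AbstractProxy AsyncActor object] + [AbstractProxy object]
  take AsyncActor:  [AsyncActor object] + [object]
  take object:  [object] + [object]
MRO: LazyQueue RemoteTask RemoteAgent CachedActor FastCache FancyActor AbstractProxy AsyncActor object
super() in FastCache.handle on a LazyQueue instance goes to the class after FastCache in LazyQueue's MRO: FancyActor.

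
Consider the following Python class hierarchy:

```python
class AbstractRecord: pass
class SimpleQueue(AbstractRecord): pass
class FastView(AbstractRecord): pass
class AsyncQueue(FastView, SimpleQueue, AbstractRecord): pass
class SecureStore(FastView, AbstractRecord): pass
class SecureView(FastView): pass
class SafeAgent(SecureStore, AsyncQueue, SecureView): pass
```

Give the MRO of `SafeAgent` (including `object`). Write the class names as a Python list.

[SafeAgent, SecureStore, AsyncQueue, SecureView, FastView, SimpleQueue, AbstractRecord, object]

L[SafeAgent] = SafeAgent + merge(L[SecureStore], L[AsyncQueue], L[SecureView], [SecureStore AsyncQueue SecureView])
  take SecureStore:  [SecureStore FastView AbstractRecord object] + [AsyncQueue FastView SimpleQueue AbstractRecord object] + [SecureView FastView AbstractRecord object] + [SecureStore AsyncQueue SecureView]
  take AsyncQueue:  [FastView AbstractRecord object] + [AsyncQueue FastView SimpleQueue AbstractRecord object] + [SecureView FastView AbstractRecord object] + [AsyncQueue SecureView]
  take SecureView:  [FastView AbstractRecord object] + [FastView SimpleQueue AbstractRecord object] + [SecureView FastView AbstractRecord object] + [SecureView]
  take FastView:  [FastView AbstractRecord object] + [FastView SimpleQueue AbstractRecord object] + [FastView AbstractRecord object]
  take SimpleQueue:  [AbstractRecord object] + [SimpleQueue AbstractRecord object] + [AbstractRecord object]
  take AbstractRecord:  [AbstractRecord object] + [AbstractRecord object] + [AbstractRecord object]
  take object:  [object] + [object] + [object]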